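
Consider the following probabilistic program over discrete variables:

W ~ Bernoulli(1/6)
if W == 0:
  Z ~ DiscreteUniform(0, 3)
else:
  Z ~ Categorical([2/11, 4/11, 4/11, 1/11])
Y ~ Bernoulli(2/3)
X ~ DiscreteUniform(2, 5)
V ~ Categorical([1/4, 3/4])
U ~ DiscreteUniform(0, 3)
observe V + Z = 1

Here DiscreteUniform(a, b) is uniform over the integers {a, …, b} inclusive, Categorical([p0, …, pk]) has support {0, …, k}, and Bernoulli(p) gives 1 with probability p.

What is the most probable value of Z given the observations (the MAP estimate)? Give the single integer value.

argmax_v P(Z = v | obs) = 0

Enumerate traces; 128 have nonzero weight after conditioning:
  (W=0, Z=0, Y=0, X=2, V=1, U=0) weight 5/1536
  (W=0, Z=0, Y=0, X=2, V=1, U=1) weight 5/1536
  (W=0, Z=0, Y=0, X=2, V=1, U=2) weight 5/1536
  (W=0, Z=0, Y=0, X=2, V=1, U=3) weight 5/1536
  (W=0, Z=0, Y=0, X=3, V=1, U=0) weight 5/1536
  (W=0, Z=0, Y=0, X=3, V=1, U=1) weight 5/1536
  (W=0, Z=0, Y=0, X=3, V=1, U=2) weight 5/1536
  (W=0, Z=0, Y=0, X=3, V=1, U=3) weight 5/1536
  (W=0, Z=1, Y=0, X=2, V=0, U=0) weight 5/4608
  … 119 more
Group by Z:
  weight(Z=0) = 63/352
  weight(Z=1) = 71/1056
Total weight = 63/352 + 71/1056 = 65/264
P(Z=0 | obs) = 63/352 / 65/264 = 189/260
P(Z=1 | obs) = 71/1056 / 65/264 = 71/260
argmax = 0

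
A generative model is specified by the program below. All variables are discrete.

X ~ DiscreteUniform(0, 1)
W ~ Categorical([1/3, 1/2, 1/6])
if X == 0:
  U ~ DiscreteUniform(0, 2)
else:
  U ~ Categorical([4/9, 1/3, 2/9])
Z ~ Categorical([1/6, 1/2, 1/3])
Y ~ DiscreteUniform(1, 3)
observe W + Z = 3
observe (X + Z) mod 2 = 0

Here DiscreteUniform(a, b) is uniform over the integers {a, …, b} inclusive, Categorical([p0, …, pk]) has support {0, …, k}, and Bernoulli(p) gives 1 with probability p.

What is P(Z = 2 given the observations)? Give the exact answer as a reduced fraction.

Enumerate traces; 18 have nonzero weight after conditioning:
  (X=0, W=1, U=0, Z=2, Y=1) weight 1/108
  (X=0, W=1, U=0, Z=2, Y=2) weight 1/108
  (X=0, W=1, U=0, Z=2, Y=3) weight 1/108
  (X=0, W=1, U=1, Z=2, Y=1) weight 1/108
  (X=0, W=1, U=1, Z=2, Y=2) weight 1/108
  (X=0, W=1, U=1, Z=2, Y=3) weight 1/108
  (X=0, W=1, U=2, Z=2, Y=1) weight 1/108
  (X=0, W=1, U=2, Z=2, Y=2) weight 1/108
  (X=1, W=2, U=0, Z=1, Y=1) weight 1/162
  … 9 more
Group by Z:
  weight(Z=1) = 1/24
  weight(Z=2) = 1/12
Total weight = 1/24 + 1/12 = 1/8
P(Z=1 | obs) = 1/24 / 1/8 = 1/3
P(Z=2 | obs) = 1/12 / 1/8 = 2/3

P(Z = 2 | obs) = 2/3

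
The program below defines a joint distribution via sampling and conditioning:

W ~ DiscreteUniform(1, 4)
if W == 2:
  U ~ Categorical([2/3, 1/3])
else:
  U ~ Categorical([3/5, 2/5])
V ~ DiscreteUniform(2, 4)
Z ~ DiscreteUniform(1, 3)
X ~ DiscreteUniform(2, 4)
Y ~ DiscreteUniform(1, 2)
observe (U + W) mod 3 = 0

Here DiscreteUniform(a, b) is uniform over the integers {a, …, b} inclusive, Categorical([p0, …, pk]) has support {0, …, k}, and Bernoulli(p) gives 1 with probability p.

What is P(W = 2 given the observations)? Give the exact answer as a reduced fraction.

P(W = 2 | obs) = 5/14

Enumerate traces; 108 have nonzero weight after conditioning:
  (W=2, U=1, V=2, Z=1, X=2, Y=1) weight 1/648
  (W=2, U=1, V=2, Z=1, X=2, Y=2) weight 1/648
  (W=2, U=1, V=2, Z=1, X=3, Y=1) weight 1/648
  (W=2, U=1, V=2, Z=1, X=3, Y=2) weight 1/648
  (W=2, U=1, V=2, Z=1, X=4, Y=1) weight 1/648
  (W=2, U=1, V=2, Z=1, X=4, Y=2) weight 1/648
  (W=2, U=1, V=2, Z=2, X=2, Y=1) weight 1/648
  (W=2, U=1, V=2, Z=2, X=2, Y=2) weight 1/648
  (W=3, U=0, V=2, Z=1, X=2, Y=1) weight 1/360
  … 99 more
Group by W:
  weight(W=2) = 1/12
  weight(W=3) = 3/20
Total weight = 1/12 + 3/20 = 7/30
P(W=2 | obs) = 1/12 / 7/30 = 5/14
P(W=3 | obs) = 3/20 / 7/30 = 9/14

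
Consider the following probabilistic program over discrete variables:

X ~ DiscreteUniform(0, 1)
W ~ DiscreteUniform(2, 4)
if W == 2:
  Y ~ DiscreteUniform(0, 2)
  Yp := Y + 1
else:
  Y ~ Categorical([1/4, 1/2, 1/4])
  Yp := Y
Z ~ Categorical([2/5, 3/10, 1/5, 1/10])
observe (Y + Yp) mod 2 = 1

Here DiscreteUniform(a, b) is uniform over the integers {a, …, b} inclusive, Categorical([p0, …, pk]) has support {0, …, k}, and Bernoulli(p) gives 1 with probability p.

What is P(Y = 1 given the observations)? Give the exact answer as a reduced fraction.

P(Y = 1 | obs) = 1/3

Enumerate traces; 24 have nonzero weight after conditioning:
  (X=0, W=2, Y=0, Z=0) weight 1/45
  (X=0, W=2, Y=0, Z=1) weight 1/60
  (X=0, W=2, Y=0, Z=2) weight 1/90
  (X=0, W=2, Y=0, Z=3) weight 1/180
  (X=0, W=2, Y=1, Z=0) weight 1/45
  (X=0, W=2, Y=1, Z=1) weight 1/60
  (X=0, W=2, Y=1, Z=2) weight 1/90
  (X=0, W=2, Y=1, Z=3) weight 1/180
  (X=0, W=2, Y=2, Z=0) weight 1/45
  … 15 more
Group by Y:
  weight(Y=0) = 1/9
  weight(Y=1) = 1/9
  weight(Y=2) = 1/9
Total weight = 1/9 + 1/9 + 1/9 = 1/3
P(Y=0 | obs) = 1/9 / 1/3 = 1/3
P(Y=1 | obs) = 1/9 / 1/3 = 1/3
P(Y=2 | obs) = 1/9 / 1/3 = 1/3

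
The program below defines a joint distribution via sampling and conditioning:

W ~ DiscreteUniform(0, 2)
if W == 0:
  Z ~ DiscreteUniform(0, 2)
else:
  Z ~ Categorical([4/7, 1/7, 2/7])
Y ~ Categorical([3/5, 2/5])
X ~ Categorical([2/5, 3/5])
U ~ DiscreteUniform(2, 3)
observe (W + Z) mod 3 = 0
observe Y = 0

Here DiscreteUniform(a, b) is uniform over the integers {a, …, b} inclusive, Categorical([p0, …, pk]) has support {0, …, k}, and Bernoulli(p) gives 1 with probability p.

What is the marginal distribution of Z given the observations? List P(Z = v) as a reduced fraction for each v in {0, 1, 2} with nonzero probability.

P(Z=0) = 7/16, P(Z=1) = 3/16, P(Z=2) = 3/8

Enumerate traces; 12 have nonzero weight after conditioning:
  (W=0, Z=0, Y=0, X=0, U=2) weight 1/75
  (W=0, Z=0, Y=0, X=0, U=3) weight 1/75
  (W=0, Z=0, Y=0, X=1, U=2) weight 1/50
  (W=0, Z=0, Y=0, X=1, U=3) weight 1/50
  (W=1, Z=2, Y=0, X=0, U=2) weight 2/175
  (W=1, Z=2, Y=0, X=0, U=3) weight 2/175
  (W=1, Z=2, Y=0, X=1, U=2) weight 3/175
  (W=1, Z=2, Y=0, X=1, U=3) weight 3/175
  (W=2, Z=1, Y=0, X=0, U=2) weight 1/175
  … 3 more
Group by Z:
  weight(Z=0) = 1/15
  weight(Z=1) = 1/35
  weight(Z=2) = 2/35
Total weight = 1/15 + 1/35 + 2/35 = 16/105
P(Z=0 | obs) = 1/15 / 16/105 = 7/16
P(Z=1 | obs) = 1/35 / 16/105 = 3/16
P(Z=2 | obs) = 2/35 / 16/105 = 3/8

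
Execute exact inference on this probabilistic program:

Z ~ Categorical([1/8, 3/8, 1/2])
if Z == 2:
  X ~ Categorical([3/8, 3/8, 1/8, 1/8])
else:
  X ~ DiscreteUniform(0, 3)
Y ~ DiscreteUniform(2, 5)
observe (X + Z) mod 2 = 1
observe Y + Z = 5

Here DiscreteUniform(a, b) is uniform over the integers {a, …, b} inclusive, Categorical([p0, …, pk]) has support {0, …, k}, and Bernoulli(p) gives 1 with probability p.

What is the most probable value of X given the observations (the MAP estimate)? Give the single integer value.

Enumerate traces; 6 have nonzero weight after conditioning:
  (Z=0, X=1, Y=5) weight 1/128
  (Z=0, X=3, Y=5) weight 1/128
  (Z=1, X=0, Y=4) weight 3/128
  (Z=1, X=2, Y=4) weight 3/128
  (Z=2, X=1, Y=3) weight 3/64
  (Z=2, X=3, Y=3) weight 1/64
Group by X:
  weight(X=0) = 3/128
  weight(X=1) = 7/128
  weight(X=2) = 3/128
  weight(X=3) = 3/128
Total weight = 3/128 + 7/128 + 3/128 + 3/128 = 1/8
P(X=0 | obs) = 3/128 / 1/8 = 3/16
P(X=1 | obs) = 7/128 / 1/8 = 7/16
P(X=2 | obs) = 3/128 / 1/8 = 3/16
P(X=3 | obs) = 3/128 / 1/8 = 3/16
argmax = 1

argmax_v P(X = v | obs) = 1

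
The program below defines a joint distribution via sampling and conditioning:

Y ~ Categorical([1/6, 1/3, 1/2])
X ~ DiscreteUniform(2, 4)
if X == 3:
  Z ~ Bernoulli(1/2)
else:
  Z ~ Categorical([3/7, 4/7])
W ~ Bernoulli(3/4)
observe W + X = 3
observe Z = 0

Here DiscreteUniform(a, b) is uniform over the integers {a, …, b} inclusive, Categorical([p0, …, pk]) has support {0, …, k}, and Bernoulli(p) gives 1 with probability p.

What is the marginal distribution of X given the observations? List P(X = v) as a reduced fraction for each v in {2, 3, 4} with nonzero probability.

P(X=2) = 18/25, P(X=3) = 7/25

Enumerate traces; 6 have nonzero weight after conditioning:
  (Y=0, X=2, Z=0, W=1) weight 1/56
  (Y=0, X=3, Z=0, W=0) weight 1/144
  (Y=1, X=2, Z=0, W=1) weight 1/28
  (Y=1, X=3, Z=0, W=0) weight 1/72
  (Y=2, X=2, Z=0, W=1) weight 3/56
  (Y=2, X=3, Z=0, W=0) weight 1/48
Group by X:
  weight(X=2) = 3/28
  weight(X=3) = 1/24
Total weight = 3/28 + 1/24 = 25/168
P(X=2 | obs) = 3/28 / 25/168 = 18/25
P(X=3 | obs) = 1/24 / 25/168 = 7/25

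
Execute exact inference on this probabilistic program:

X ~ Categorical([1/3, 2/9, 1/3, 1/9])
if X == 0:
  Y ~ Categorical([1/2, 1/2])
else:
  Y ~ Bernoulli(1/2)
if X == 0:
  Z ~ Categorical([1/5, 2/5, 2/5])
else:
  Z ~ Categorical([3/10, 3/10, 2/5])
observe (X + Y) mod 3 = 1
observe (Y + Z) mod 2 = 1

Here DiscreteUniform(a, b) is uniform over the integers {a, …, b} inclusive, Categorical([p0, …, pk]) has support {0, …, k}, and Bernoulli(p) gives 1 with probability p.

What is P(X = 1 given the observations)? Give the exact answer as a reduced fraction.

P(X = 1 | obs) = 6/31

Enumerate traces; 5 have nonzero weight after conditioning:
  (X=0, Y=1, Z=0) weight 1/30
  (X=0, Y=1, Z=2) weight 1/15
  (X=1, Y=0, Z=1) weight 1/30
  (X=3, Y=1, Z=0) weight 1/60
  (X=3, Y=1, Z=2) weight 1/45
Group by X:
  weight(X=0) = 1/10
  weight(X=1) = 1/30
  weight(X=3) = 7/180
Total weight = 1/10 + 1/30 + 7/180 = 31/180
P(X=0 | obs) = 1/10 / 31/180 = 18/31
P(X=1 | obs) = 1/30 / 31/180 = 6/31
P(X=3 | obs) = 7/180 / 31/180 = 7/31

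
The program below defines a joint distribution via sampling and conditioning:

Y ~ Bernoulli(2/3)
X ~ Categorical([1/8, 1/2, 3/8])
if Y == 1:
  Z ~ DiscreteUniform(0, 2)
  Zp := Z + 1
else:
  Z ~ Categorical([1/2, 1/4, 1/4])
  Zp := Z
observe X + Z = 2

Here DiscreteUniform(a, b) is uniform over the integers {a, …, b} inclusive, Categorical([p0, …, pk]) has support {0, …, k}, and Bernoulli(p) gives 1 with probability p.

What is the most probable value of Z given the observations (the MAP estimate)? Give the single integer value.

argmax_v P(Z = v | obs) = 1

Enumerate traces; 6 have nonzero weight after conditioning:
  (Y=0, X=0, Z=2) weight 1/96
  (Y=0, X=1, Z=1) weight 1/24
  (Y=0, X=2, Z=0) weight 1/16
  (Y=1, X=0, Z=2) weight 1/36
  (Y=1, X=1, Z=1) weight 1/9
  (Y=1, X=2, Z=0) weight 1/12
Group by Z:
  weight(Z=0) = 7/48
  weight(Z=1) = 11/72
  weight(Z=2) = 11/288
Total weight = 7/48 + 11/72 + 11/288 = 97/288
P(Z=0 | obs) = 7/48 / 97/288 = 42/97
P(Z=1 | obs) = 11/72 / 97/288 = 44/97
P(Z=2 | obs) = 11/288 / 97/288 = 11/97
argmax = 1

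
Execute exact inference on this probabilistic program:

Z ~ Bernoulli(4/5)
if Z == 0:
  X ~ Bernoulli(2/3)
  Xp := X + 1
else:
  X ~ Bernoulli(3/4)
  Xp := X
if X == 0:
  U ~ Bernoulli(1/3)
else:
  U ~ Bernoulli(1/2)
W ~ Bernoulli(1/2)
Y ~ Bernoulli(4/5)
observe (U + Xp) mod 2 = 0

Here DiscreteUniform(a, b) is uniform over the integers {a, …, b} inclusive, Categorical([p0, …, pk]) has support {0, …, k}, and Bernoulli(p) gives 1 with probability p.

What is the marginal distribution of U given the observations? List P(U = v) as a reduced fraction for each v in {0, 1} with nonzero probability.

Enumerate traces; 16 have nonzero weight after conditioning:
  (Z=0, X=0, U=1, W=0, Y=0) weight 1/450
  (Z=0, X=0, U=1, W=0, Y=1) weight 2/225
  (Z=0, X=0, U=1, W=1, Y=0) weight 1/450
  (Z=0, X=0, U=1, W=1, Y=1) weight 2/225
  (Z=0, X=1, U=0, W=0, Y=0) weight 1/150
  (Z=0, X=1, U=0, W=0, Y=1) weight 2/75
  (Z=0, X=1, U=0, W=1, Y=0) weight 1/150
  (Z=0, X=1, U=0, W=1, Y=1) weight 2/75
  … 8 more
Group by U:
  weight(U=0) = 1/5
  weight(U=1) = 29/90
Total weight = 1/5 + 29/90 = 47/90
P(U=0 | obs) = 1/5 / 47/90 = 18/47
P(U=1 | obs) = 29/90 / 47/90 = 29/47

P(U=0) = 18/47, P(U=1) = 29/47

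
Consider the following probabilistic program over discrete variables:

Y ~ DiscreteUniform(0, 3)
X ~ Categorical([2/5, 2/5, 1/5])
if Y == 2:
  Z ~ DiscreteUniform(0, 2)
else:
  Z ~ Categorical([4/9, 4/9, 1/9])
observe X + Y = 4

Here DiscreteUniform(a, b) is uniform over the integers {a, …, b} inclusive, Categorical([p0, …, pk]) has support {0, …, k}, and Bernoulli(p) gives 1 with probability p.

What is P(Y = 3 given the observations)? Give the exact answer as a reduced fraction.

P(Y = 3 | obs) = 2/3

Enumerate traces; 6 have nonzero weight after conditioning:
  (Y=2, X=2, Z=0) weight 1/60
  (Y=2, X=2, Z=1) weight 1/60
  (Y=2, X=2, Z=2) weight 1/60
  (Y=3, X=1, Z=0) weight 2/45
  (Y=3, X=1, Z=1) weight 2/45
  (Y=3, X=1, Z=2) weight 1/90
Group by Y:
  weight(Y=2) = 1/20
  weight(Y=3) = 1/10
Total weight = 1/20 + 1/10 = 3/20
P(Y=2 | obs) = 1/20 / 3/20 = 1/3
P(Y=3 | obs) = 1/10 / 3/20 = 2/3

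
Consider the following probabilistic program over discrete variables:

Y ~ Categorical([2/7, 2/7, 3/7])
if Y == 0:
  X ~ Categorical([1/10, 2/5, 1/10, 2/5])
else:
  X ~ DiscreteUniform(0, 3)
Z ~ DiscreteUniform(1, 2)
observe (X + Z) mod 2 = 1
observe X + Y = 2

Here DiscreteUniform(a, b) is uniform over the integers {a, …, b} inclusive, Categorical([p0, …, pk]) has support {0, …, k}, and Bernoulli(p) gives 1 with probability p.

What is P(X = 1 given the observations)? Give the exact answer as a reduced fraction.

Enumerate traces; 3 have nonzero weight after conditioning:
  (Y=0, X=2, Z=1) weight 1/70
  (Y=1, X=1, Z=2) weight 1/28
  (Y=2, X=0, Z=1) weight 3/56
Group by X:
  weight(X=0) = 3/56
  weight(X=1) = 1/28
  weight(X=2) = 1/70
Total weight = 3/56 + 1/28 + 1/70 = 29/280
P(X=0 | obs) = 3/56 / 29/280 = 15/29
P(X=1 | obs) = 1/28 / 29/280 = 10/29
P(X=2 | obs) = 1/70 / 29/280 = 4/29

P(X = 1 | obs) = 10/29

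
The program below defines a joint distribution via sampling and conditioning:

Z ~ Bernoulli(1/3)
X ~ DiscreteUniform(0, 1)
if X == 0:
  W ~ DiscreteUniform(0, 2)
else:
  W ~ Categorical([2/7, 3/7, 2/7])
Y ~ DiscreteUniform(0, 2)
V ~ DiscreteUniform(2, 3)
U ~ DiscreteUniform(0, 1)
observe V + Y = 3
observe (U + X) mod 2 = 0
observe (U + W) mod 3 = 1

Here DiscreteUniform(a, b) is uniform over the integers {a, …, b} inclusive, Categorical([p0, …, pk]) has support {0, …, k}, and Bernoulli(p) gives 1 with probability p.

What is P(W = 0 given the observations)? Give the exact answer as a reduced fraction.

P(W = 0 | obs) = 6/13

Enumerate traces; 8 have nonzero weight after conditioning:
  (Z=0, X=0, W=1, Y=0, V=3, U=0) weight 1/108
  (Z=0, X=0, W=1, Y=1, V=2, U=0) weight 1/108
  (Z=0, X=1, W=0, Y=0, V=3, U=1) weight 1/126
  (Z=0, X=1, W=0, Y=1, V=2, U=1) weight 1/126
  (Z=1, X=0, W=1, Y=0, V=3, U=0) weight 1/216
  (Z=1, X=0, W=1, Y=1, V=2, U=0) weight 1/216
  (Z=1, X=1, W=0, Y=0, V=3, U=1) weight 1/252
  (Z=1, X=1, W=0, Y=1, V=2, U=1) weight 1/252
Group by W:
  weight(W=0) = 1/42
  weight(W=1) = 1/36
Total weight = 1/42 + 1/36 = 13/252
P(W=0 | obs) = 1/42 / 13/252 = 6/13
P(W=1 | obs) = 1/36 / 13/252 = 7/13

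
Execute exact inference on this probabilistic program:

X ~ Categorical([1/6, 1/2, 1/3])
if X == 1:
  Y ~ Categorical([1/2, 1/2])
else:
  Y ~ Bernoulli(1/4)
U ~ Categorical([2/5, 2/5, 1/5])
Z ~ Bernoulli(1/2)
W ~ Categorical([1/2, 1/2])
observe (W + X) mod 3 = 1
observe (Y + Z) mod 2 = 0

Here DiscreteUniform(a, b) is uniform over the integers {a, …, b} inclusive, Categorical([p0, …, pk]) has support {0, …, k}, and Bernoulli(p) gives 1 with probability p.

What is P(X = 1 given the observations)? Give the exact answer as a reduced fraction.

P(X = 1 | obs) = 3/4

Enumerate traces; 12 have nonzero weight after conditioning:
  (X=0, Y=0, U=0, Z=0, W=1) weight 1/80
  (X=0, Y=0, U=1, Z=0, W=1) weight 1/80
  (X=0, Y=0, U=2, Z=0, W=1) weight 1/160
  (X=0, Y=1, U=0, Z=1, W=1) weight 1/240
  (X=0, Y=1, U=1, Z=1, W=1) weight 1/240
  (X=0, Y=1, U=2, Z=1, W=1) weight 1/480
  (X=1, Y=0, U=0, Z=0, W=0) weight 1/40
  (X=1, Y=0, U=1, Z=0, W=0) weight 1/40
  … 4 more
Group by X:
  weight(X=0) = 1/24
  weight(X=1) = 1/8
Total weight = 1/24 + 1/8 = 1/6
P(X=0 | obs) = 1/24 / 1/6 = 1/4
P(X=1 | obs) = 1/8 / 1/6 = 3/4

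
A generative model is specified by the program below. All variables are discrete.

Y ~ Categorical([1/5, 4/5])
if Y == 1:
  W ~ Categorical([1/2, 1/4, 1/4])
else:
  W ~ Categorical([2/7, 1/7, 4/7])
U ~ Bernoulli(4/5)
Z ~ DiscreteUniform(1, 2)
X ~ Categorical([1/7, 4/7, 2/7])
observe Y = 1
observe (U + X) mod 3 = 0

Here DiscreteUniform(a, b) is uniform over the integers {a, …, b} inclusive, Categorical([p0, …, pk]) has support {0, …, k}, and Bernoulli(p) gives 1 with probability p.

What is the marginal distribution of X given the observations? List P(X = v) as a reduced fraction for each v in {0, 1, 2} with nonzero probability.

P(X=0) = 1/9, P(X=2) = 8/9

Enumerate traces; 12 have nonzero weight after conditioning:
  (Y=1, W=0, U=0, Z=1, X=0) weight 1/175
  (Y=1, W=0, U=0, Z=2, X=0) weight 1/175
  (Y=1, W=0, U=1, Z=1, X=2) weight 8/175
  (Y=1, W=0, U=1, Z=2, X=2) weight 8/175
  (Y=1, W=1, U=0, Z=1, X=0) weight 1/350
  (Y=1, W=1, U=0, Z=2, X=0) weight 1/350
  (Y=1, W=1, U=1, Z=1, X=2) weight 4/175
  (Y=1, W=1, U=1, Z=2, X=2) weight 4/175
  … 4 more
Group by X:
  weight(X=0) = 4/175
  weight(X=2) = 32/175
Total weight = 4/175 + 32/175 = 36/175
P(X=0 | obs) = 4/175 / 36/175 = 1/9
P(X=2 | obs) = 32/175 / 36/175 = 8/9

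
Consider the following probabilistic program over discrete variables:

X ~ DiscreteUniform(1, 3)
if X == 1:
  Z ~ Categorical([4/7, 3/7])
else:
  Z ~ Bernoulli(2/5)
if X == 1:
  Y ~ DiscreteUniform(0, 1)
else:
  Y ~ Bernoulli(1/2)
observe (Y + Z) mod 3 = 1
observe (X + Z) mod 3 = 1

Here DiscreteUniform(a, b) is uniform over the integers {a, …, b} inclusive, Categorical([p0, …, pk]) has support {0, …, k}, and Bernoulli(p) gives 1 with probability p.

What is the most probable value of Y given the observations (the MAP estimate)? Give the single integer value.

Enumerate traces; 2 have nonzero weight after conditioning:
  (X=1, Z=0, Y=1) weight 2/21
  (X=3, Z=1, Y=0) weight 1/15
Group by Y:
  weight(Y=0) = 1/15
  weight(Y=1) = 2/21
Total weight = 1/15 + 2/21 = 17/105
P(Y=0 | obs) = 1/15 / 17/105 = 7/17
P(Y=1 | obs) = 2/21 / 17/105 = 10/17
argmax = 1

argmax_v P(Y = v | obs) = 1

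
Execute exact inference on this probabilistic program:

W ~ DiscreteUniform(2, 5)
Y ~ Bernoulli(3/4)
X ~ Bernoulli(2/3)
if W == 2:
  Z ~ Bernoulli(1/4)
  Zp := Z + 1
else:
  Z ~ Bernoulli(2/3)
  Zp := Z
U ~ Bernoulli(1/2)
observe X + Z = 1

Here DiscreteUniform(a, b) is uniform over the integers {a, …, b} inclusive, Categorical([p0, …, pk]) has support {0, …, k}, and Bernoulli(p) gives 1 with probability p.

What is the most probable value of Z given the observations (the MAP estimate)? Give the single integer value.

Enumerate traces; 32 have nonzero weight after conditioning:
  (W=2, Y=0, X=0, Z=1, U=0) weight 1/384
  (W=2, Y=0, X=0, Z=1, U=1) weight 1/384
  (W=2, Y=0, X=1, Z=0, U=0) weight 1/64
  (W=2, Y=0, X=1, Z=0, U=1) weight 1/64
  (W=2, Y=1, X=0, Z=1, U=0) weight 1/128
  (W=2, Y=1, X=0, Z=1, U=1) weight 1/128
  (W=2, Y=1, X=1, Z=0, U=0) weight 3/64
  (W=2, Y=1, X=1, Z=0, U=1) weight 3/64
  … 24 more
Group by Z:
  weight(Z=0) = 7/24
  weight(Z=1) = 3/16
Total weight = 7/24 + 3/16 = 23/48
P(Z=0 | obs) = 7/24 / 23/48 = 14/23
P(Z=1 | obs) = 3/16 / 23/48 = 9/23
argmax = 0

argmax_v P(Z = v | obs) = 0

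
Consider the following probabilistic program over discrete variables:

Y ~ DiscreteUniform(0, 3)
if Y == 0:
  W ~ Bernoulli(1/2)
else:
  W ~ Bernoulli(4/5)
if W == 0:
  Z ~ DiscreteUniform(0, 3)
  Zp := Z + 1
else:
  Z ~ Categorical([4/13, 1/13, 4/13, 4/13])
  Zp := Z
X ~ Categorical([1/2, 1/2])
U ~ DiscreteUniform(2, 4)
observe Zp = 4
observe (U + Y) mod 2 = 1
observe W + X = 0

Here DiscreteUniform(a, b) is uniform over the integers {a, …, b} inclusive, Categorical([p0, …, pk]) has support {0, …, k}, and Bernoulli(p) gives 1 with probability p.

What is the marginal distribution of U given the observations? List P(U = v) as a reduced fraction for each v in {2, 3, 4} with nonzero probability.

P(U=2) = 4/15, P(U=3) = 7/15, P(U=4) = 4/15

Enumerate traces; 6 have nonzero weight after conditioning:
  (Y=0, W=0, Z=3, X=0, U=3) weight 1/192
  (Y=1, W=0, Z=3, X=0, U=2) weight 1/480
  (Y=1, W=0, Z=3, X=0, U=4) weight 1/480
  (Y=2, W=0, Z=3, X=0, U=3) weight 1/480
  (Y=3, W=0, Z=3, X=0, U=2) weight 1/480
  (Y=3, W=0, Z=3, X=0, U=4) weight 1/480
Group by U:
  weight(U=2) = 1/240
  weight(U=3) = 7/960
  weight(U=4) = 1/240
Total weight = 1/240 + 7/960 + 1/240 = 1/64
P(U=2 | obs) = 1/240 / 1/64 = 4/15
P(U=3 | obs) = 7/960 / 1/64 = 7/15
P(U=4 | obs) = 1/240 / 1/64 = 4/15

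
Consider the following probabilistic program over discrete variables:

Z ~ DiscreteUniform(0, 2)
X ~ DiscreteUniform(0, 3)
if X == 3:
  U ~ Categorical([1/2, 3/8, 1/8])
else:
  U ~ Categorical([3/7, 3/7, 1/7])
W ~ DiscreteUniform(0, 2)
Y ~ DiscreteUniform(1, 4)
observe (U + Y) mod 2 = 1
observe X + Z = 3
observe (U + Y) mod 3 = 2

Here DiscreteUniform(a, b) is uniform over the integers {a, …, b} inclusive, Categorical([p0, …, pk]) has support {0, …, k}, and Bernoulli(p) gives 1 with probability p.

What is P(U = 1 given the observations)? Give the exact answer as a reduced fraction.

P(U = 1 | obs) = 3/4

Enumerate traces; 18 have nonzero weight after conditioning:
  (Z=0, X=3, U=1, W=0, Y=4) weight 1/384
  (Z=0, X=3, U=1, W=1, Y=4) weight 1/384
  (Z=0, X=3, U=1, W=2, Y=4) weight 1/384
  (Z=0, X=3, U=2, W=0, Y=3) weight 1/1152
  (Z=0, X=3, U=2, W=1, Y=3) weight 1/1152
  (Z=0, X=3, U=2, W=2, Y=3) weight 1/1152
  (Z=1, X=2, U=1, W=0, Y=4) weight 1/336
  (Z=1, X=2, U=1, W=1, Y=4) weight 1/336
  … 10 more
Group by U:
  weight(U=1) = 23/896
  weight(U=2) = 23/2688
Total weight = 23/896 + 23/2688 = 23/672
P(U=1 | obs) = 23/896 / 23/672 = 3/4
P(U=2 | obs) = 23/2688 / 23/672 = 1/4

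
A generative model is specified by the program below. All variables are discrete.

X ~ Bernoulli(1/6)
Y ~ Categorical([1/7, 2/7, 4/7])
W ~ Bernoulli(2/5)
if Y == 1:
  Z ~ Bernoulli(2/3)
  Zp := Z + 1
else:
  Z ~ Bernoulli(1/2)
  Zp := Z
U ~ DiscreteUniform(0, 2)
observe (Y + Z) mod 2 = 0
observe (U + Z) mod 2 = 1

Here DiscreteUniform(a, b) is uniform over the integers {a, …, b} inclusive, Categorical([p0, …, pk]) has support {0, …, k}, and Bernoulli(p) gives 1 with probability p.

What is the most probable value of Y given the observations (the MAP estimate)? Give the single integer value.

argmax_v P(Y = v | obs) = 1

Enumerate traces; 16 have nonzero weight after conditioning:
  (X=0, Y=0, W=0, Z=0, U=1) weight 1/84
  (X=0, Y=0, W=1, Z=0, U=1) weight 1/126
  (X=0, Y=1, W=0, Z=1, U=0) weight 2/63
  (X=0, Y=1, W=0, Z=1, U=2) weight 2/63
  (X=0, Y=1, W=1, Z=1, U=0) weight 4/189
  (X=0, Y=1, W=1, Z=1, U=2) weight 4/189
  (X=0, Y=2, W=0, Z=0, U=1) weight 1/21
  (X=0, Y=2, W=1, Z=0, U=1) weight 2/63
  … 8 more
Group by Y:
  weight(Y=0) = 1/42
  weight(Y=1) = 8/63
  weight(Y=2) = 2/21
Total weight = 1/42 + 8/63 + 2/21 = 31/126
P(Y=0 | obs) = 1/42 / 31/126 = 3/31
P(Y=1 | obs) = 8/63 / 31/126 = 16/31
P(Y=2 | obs) = 2/21 / 31/126 = 12/31
argmax = 1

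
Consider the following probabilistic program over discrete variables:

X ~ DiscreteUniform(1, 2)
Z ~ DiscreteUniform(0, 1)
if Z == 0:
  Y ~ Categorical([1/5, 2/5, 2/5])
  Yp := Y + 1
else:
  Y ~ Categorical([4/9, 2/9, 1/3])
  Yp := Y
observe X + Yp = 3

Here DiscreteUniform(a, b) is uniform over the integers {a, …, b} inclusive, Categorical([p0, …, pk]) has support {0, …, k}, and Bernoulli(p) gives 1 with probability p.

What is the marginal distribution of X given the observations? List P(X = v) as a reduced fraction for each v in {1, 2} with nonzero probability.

P(X=1) = 33/52, P(X=2) = 19/52

Enumerate traces; 4 have nonzero weight after conditioning:
  (X=1, Z=0, Y=1) weight 1/10
  (X=1, Z=1, Y=2) weight 1/12
  (X=2, Z=0, Y=0) weight 1/20
  (X=2, Z=1, Y=1) weight 1/18
Group by X:
  weight(X=1) = 11/60
  weight(X=2) = 19/180
Total weight = 11/60 + 19/180 = 13/45
P(X=1 | obs) = 11/60 / 13/45 = 33/52
P(X=2 | obs) = 19/180 / 13/45 = 19/52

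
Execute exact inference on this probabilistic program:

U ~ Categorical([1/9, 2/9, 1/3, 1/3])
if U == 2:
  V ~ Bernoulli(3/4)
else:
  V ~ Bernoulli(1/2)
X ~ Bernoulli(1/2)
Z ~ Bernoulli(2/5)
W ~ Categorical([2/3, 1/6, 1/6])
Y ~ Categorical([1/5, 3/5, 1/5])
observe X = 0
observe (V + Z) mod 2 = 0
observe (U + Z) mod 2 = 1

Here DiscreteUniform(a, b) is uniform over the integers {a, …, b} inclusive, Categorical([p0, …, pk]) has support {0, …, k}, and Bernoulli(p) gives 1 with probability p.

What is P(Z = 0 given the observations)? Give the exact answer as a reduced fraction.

P(Z = 0 | obs) = 15/26

Enumerate traces; 36 have nonzero weight after conditioning:
  (U=0, V=1, X=0, Z=1, W=0, Y=0) weight 1/675
  (U=0, V=1, X=0, Z=1, W=0, Y=1) weight 1/225
  (U=0, V=1, X=0, Z=1, W=0, Y=2) weight 1/675
  (U=0, V=1, X=0, Z=1, W=1, Y=0) weight 1/2700
  (U=0, V=1, X=0, Z=1, W=1, Y=1) weight 1/900
  (U=0, V=1, X=0, Z=1, W=1, Y=2) weight 1/2700
  (U=0, V=1, X=0, Z=1, W=2, Y=0) weight 1/2700
  (U=0, V=1, X=0, Z=1, W=2, Y=1) weight 1/900
  (U=1, V=0, X=0, Z=0, W=0, Y=0) weight 1/225
  … 27 more
Group by Z:
  weight(Z=0) = 1/12
  weight(Z=1) = 11/180
Total weight = 1/12 + 11/180 = 13/90
P(Z=0 | obs) = 1/12 / 13/90 = 15/26
P(Z=1 | obs) = 11/180 / 13/90 = 11/26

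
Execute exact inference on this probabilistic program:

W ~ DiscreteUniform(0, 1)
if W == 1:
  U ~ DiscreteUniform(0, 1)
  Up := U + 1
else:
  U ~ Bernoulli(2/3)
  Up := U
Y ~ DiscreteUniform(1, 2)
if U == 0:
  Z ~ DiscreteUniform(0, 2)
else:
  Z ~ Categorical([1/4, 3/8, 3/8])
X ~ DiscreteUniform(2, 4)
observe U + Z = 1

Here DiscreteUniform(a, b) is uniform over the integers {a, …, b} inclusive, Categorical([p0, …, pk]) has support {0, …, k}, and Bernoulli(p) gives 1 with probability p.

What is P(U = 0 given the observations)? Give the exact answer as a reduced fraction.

Enumerate traces; 24 have nonzero weight after conditioning:
  (W=0, U=0, Y=1, Z=1, X=2) weight 1/108
  (W=0, U=0, Y=1, Z=1, X=3) weight 1/108
  (W=0, U=0, Y=1, Z=1, X=4) weight 1/108
  (W=0, U=0, Y=2, Z=1, X=2) weight 1/108
  (W=0, U=0, Y=2, Z=1, X=3) weight 1/108
  (W=0, U=0, Y=2, Z=1, X=4) weight 1/108
  (W=0, U=1, Y=1, Z=0, X=2) weight 1/72
  (W=0, U=1, Y=1, Z=0, X=3) weight 1/72
  … 16 more
Group by U:
  weight(U=0) = 5/36
  weight(U=1) = 7/48
Total weight = 5/36 + 7/48 = 41/144
P(U=0 | obs) = 5/36 / 41/144 = 20/41
P(U=1 | obs) = 7/48 / 41/144 = 21/41

P(U = 0 | obs) = 20/41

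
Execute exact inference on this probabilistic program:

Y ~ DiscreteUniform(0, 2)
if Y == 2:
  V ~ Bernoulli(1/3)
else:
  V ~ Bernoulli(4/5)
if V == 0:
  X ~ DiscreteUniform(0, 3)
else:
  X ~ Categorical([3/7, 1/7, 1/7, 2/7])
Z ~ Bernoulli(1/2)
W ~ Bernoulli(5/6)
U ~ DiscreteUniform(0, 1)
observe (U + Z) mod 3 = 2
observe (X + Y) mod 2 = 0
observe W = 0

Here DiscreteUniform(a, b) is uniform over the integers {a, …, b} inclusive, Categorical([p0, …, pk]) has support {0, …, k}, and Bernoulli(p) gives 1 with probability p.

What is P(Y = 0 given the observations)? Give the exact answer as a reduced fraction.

P(Y = 0 | obs) = 117/320

Enumerate traces; 12 have nonzero weight after conditioning:
  (Y=0, V=0, X=0, Z=1, W=0, U=1) weight 1/1440
  (Y=0, V=0, X=2, Z=1, W=0, U=1) weight 1/1440
  (Y=0, V=1, X=0, Z=1, W=0, U=1) weight 1/210
  (Y=0, V=1, X=2, Z=1, W=0, U=1) weight 1/630
  (Y=1, V=0, X=1, Z=1, W=0, U=1) weight 1/1440
  (Y=1, V=0, X=3, Z=1, W=0, U=1) weight 1/1440
  (Y=1, V=1, X=1, Z=1, W=0, U=1) weight 1/630
  (Y=1, V=1, X=3, Z=1, W=0, U=1) weight 1/315
  (Y=2, V=0, X=0, Z=1, W=0, U=1) weight 1/432
  … 3 more
Group by Y:
  weight(Y=0) = 13/1680
  weight(Y=1) = 31/5040
  weight(Y=2) = 11/1512
Total weight = 13/1680 + 31/5040 + 11/1512 = 4/189
P(Y=0 | obs) = 13/1680 / 4/189 = 117/320
P(Y=1 | obs) = 31/5040 / 4/189 = 93/320
P(Y=2 | obs) = 11/1512 / 4/189 = 11/32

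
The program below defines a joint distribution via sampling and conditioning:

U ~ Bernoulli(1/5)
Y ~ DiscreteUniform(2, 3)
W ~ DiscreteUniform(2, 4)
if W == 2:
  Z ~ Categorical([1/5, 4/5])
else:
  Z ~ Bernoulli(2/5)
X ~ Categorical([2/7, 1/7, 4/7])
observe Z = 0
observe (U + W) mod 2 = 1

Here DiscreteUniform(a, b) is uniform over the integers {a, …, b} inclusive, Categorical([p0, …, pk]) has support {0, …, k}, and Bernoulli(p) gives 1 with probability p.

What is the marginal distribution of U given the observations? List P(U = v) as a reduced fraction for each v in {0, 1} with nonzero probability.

Enumerate traces; 18 have nonzero weight after conditioning:
  (U=0, Y=2, W=3, Z=0, X=0) weight 4/175
  (U=0, Y=2, W=3, Z=0, X=1) weight 2/175
  (U=0, Y=2, W=3, Z=0, X=2) weight 8/175
  (U=0, Y=3, W=3, Z=0, X=0) weight 4/175
  (U=0, Y=3, W=3, Z=0, X=1) weight 2/175
  (U=0, Y=3, W=3, Z=0, X=2) weight 8/175
  (U=1, Y=2, W=2, Z=0, X=0) weight 1/525
  (U=1, Y=2, W=2, Z=0, X=1) weight 1/1050
  … 10 more
Group by U:
  weight(U=0) = 4/25
  weight(U=1) = 4/75
Total weight = 4/25 + 4/75 = 16/75
P(U=0 | obs) = 4/25 / 16/75 = 3/4
P(U=1 | obs) = 4/75 / 16/75 = 1/4

P(U=0) = 3/4, P(U=1) = 1/4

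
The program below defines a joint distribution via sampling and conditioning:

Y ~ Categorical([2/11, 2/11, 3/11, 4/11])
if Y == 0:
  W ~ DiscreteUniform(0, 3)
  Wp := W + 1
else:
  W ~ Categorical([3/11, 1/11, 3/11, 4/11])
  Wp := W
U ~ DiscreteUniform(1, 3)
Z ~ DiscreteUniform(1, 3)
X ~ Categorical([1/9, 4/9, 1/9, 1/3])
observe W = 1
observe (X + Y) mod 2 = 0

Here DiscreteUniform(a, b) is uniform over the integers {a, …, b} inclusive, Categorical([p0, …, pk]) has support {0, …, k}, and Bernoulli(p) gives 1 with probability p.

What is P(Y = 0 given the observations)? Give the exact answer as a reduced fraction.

Enumerate traces; 72 have nonzero weight after conditioning:
  (Y=0, W=1, U=1, Z=1, X=0) weight 1/1782
  (Y=0, W=1, U=1, Z=1, X=2) weight 1/1782
  (Y=0, W=1, U=1, Z=2, X=0) weight 1/1782
  (Y=0, W=1, U=1, Z=2, X=2) weight 1/1782
  (Y=0, W=1, U=1, Z=3, X=0) weight 1/1782
  (Y=0, W=1, U=1, Z=3, X=2) weight 1/1782
  (Y=0, W=1, U=2, Z=1, X=0) weight 1/1782
  (Y=0, W=1, U=2, Z=1, X=2) weight 1/1782
  (Y=1, W=1, U=1, Z=1, X=1) weight 8/9801
  (Y=2, W=1, U=1, Z=1, X=0) weight 1/3267
  … 62 more
Group by Y:
  weight(Y=0) = 1/99
  weight(Y=1) = 14/1089
  weight(Y=2) = 2/363
  weight(Y=3) = 28/1089
Total weight = 1/99 + 14/1089 + 2/363 + 28/1089 = 59/1089
P(Y=0 | obs) = 1/99 / 59/1089 = 11/59
P(Y=1 | obs) = 14/1089 / 59/1089 = 14/59
P(Y=2 | obs) = 2/363 / 59/1089 = 6/59
P(Y=3 | obs) = 28/1089 / 59/1089 = 28/59

P(Y = 0 | obs) = 11/59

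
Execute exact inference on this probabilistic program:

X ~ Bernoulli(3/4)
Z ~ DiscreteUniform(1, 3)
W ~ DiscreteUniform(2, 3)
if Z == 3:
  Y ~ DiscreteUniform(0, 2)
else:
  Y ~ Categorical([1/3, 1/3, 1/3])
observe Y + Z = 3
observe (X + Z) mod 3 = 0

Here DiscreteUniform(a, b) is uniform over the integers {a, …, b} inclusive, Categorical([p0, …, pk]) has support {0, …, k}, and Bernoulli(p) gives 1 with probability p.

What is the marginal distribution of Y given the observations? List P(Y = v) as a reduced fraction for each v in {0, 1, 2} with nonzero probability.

Enumerate traces; 4 have nonzero weight after conditioning:
  (X=0, Z=3, W=2, Y=0) weight 1/72
  (X=0, Z=3, W=3, Y=0) weight 1/72
  (X=1, Z=2, W=2, Y=1) weight 1/24
  (X=1, Z=2, W=3, Y=1) weight 1/24
Group by Y:
  weight(Y=0) = 1/36
  weight(Y=1) = 1/12
Total weight = 1/36 + 1/12 = 1/9
P(Y=0 | obs) = 1/36 / 1/9 = 1/4
P(Y=1 | obs) = 1/12 / 1/9 = 3/4

P(Y=0) = 1/4, P(Y=1) = 3/4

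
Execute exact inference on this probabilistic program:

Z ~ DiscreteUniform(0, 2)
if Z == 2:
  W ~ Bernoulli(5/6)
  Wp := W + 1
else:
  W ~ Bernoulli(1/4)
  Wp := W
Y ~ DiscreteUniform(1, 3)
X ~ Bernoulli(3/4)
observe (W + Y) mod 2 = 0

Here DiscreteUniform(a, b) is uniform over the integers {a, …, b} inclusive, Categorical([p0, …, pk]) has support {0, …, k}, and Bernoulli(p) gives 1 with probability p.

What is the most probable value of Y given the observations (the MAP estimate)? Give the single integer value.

argmax_v P(Y = v | obs) = 2

Enumerate traces; 18 have nonzero weight after conditioning:
  (Z=0, W=0, Y=2, X=0) weight 1/48
  (Z=0, W=0, Y=2, X=1) weight 1/16
  (Z=0, W=1, Y=1, X=0) weight 1/144
  (Z=0, W=1, Y=1, X=1) weight 1/48
  (Z=0, W=1, Y=3, X=0) weight 1/144
  (Z=0, W=1, Y=3, X=1) weight 1/48
  (Z=1, W=0, Y=2, X=0) weight 1/48
  (Z=1, W=0, Y=2, X=1) weight 1/16
  … 10 more
Group by Y:
  weight(Y=1) = 4/27
  weight(Y=2) = 5/27
  weight(Y=3) = 4/27
Total weight = 4/27 + 5/27 + 4/27 = 13/27
P(Y=1 | obs) = 4/27 / 13/27 = 4/13
P(Y=2 | obs) = 5/27 / 13/27 = 5/13
P(Y=3 | obs) = 4/27 / 13/27 = 4/13
argmax = 2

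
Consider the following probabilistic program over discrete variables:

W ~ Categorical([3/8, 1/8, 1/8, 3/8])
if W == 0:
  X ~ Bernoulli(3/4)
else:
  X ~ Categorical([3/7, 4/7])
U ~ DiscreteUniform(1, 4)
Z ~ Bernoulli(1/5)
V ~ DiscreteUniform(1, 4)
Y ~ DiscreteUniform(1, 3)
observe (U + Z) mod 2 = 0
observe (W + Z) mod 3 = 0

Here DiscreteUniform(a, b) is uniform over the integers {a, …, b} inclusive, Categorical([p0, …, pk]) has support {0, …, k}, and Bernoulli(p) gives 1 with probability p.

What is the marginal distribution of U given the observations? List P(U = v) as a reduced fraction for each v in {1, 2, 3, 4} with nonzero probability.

Enumerate traces; 144 have nonzero weight after conditioning:
  (W=0, X=0, U=2, Z=0, V=1, Y=1) weight 1/640
  (W=0, X=0, U=2, Z=0, V=1, Y=2) weight 1/640
  (W=0, X=0, U=2, Z=0, V=1, Y=3) weight 1/640
  (W=0, X=0, U=2, Z=0, V=2, Y=1) weight 1/640
  (W=0, X=0, U=2, Z=0, V=2, Y=2) weight 1/640
  (W=0, X=0, U=2, Z=0, V=2, Y=3) weight 1/640
  (W=0, X=0, U=2, Z=0, V=3, Y=1) weight 1/640
  (W=0, X=0, U=2, Z=0, V=3, Y=2) weight 1/640
  (W=0, X=0, U=4, Z=0, V=1, Y=1) weight 1/640
  (W=2, X=0, U=1, Z=1, V=1, Y=1) weight 1/4480
  … 134 more
Group by U:
  weight(U=1) = 1/160
  weight(U=2) = 3/20
  weight(U=3) = 1/160
  weight(U=4) = 3/20
Total weight = 1/160 + 3/20 + 1/160 + 3/20 = 5/16
P(U=1 | obs) = 1/160 / 5/16 = 1/50
P(U=2 | obs) = 3/20 / 5/16 = 12/25
P(U=3 | obs) = 1/160 / 5/16 = 1/50
P(U=4 | obs) = 3/20 / 5/16 = 12/25

P(U=1) = 1/50, P(U=2) = 12/25, P(U=3) = 1/50, P(U=4) = 12/25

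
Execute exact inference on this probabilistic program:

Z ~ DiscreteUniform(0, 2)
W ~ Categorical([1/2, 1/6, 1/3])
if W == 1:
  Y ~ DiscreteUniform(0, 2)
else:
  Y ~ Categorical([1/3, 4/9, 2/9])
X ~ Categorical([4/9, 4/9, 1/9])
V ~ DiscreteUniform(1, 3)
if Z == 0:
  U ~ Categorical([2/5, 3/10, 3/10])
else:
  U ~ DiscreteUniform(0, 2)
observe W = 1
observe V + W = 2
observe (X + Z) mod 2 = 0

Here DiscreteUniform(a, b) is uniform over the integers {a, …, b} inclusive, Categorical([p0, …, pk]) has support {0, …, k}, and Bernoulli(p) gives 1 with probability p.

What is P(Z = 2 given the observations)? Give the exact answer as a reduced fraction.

P(Z = 2 | obs) = 5/14

Enumerate traces; 45 have nonzero weight after conditioning:
  (Z=0, W=1, Y=0, X=0, V=1, U=0) weight 4/3645
  (Z=0, W=1, Y=0, X=0, V=1, U=1) weight 1/1215
  (Z=0, W=1, Y=0, X=0, V=1, U=2) weight 1/1215
  (Z=0, W=1, Y=0, X=2, V=1, U=0) weight 1/3645
  (Z=0, W=1, Y=0, X=2, V=1, U=1) weight 1/4860
  (Z=0, W=1, Y=0, X=2, V=1, U=2) weight 1/4860
  (Z=0, W=1, Y=1, X=0, V=1, U=0) weight 4/3645
  (Z=0, W=1, Y=1, X=0, V=1, U=1) weight 1/1215
  (Z=1, W=1, Y=0, X=1, V=1, U=0) weight 2/2187
  (Z=2, W=1, Y=0, X=0, V=1, U=0) weight 2/2187
  … 35 more
Group by Z:
  weight(Z=0) = 5/486
  weight(Z=1) = 2/243
  weight(Z=2) = 5/486
Total weight = 5/486 + 2/243 + 5/486 = 7/243
P(Z=0 | obs) = 5/486 / 7/243 = 5/14
P(Z=1 | obs) = 2/243 / 7/243 = 2/7
P(Z=2 | obs) = 5/486 / 7/243 = 5/14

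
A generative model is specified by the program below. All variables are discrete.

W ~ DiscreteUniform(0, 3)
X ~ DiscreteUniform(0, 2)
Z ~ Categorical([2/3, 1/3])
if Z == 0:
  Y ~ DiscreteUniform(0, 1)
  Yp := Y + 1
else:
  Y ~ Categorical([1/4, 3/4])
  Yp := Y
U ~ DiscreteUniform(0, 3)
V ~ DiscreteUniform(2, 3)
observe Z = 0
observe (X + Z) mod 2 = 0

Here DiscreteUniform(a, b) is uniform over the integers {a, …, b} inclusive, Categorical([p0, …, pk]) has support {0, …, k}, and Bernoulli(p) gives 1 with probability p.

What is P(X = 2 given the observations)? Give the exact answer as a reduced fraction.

P(X = 2 | obs) = 1/2

Enumerate traces; 128 have nonzero weight after conditioning:
  (W=0, X=0, Z=0, Y=0, U=0, V=2) weight 1/288
  (W=0, X=0, Z=0, Y=0, U=0, V=3) weight 1/288
  (W=0, X=0, Z=0, Y=0, U=1, V=2) weight 1/288
  (W=0, X=0, Z=0, Y=0, U=1, V=3) weight 1/288
  (W=0, X=0, Z=0, Y=0, U=2, V=2) weight 1/288
  (W=0, X=0, Z=0, Y=0, U=2, V=3) weight 1/288
  (W=0, X=0, Z=0, Y=0, U=3, V=2) weight 1/288
  (W=0, X=0, Z=0, Y=0, U=3, V=3) weight 1/288
  (W=0, X=2, Z=0, Y=0, U=0, V=2) weight 1/288
  … 119 more
Group by X:
  weight(X=0) = 2/9
  weight(X=2) = 2/9
Total weight = 2/9 + 2/9 = 4/9
P(X=0 | obs) = 2/9 / 4/9 = 1/2
P(X=2 | obs) = 2/9 / 4/9 = 1/2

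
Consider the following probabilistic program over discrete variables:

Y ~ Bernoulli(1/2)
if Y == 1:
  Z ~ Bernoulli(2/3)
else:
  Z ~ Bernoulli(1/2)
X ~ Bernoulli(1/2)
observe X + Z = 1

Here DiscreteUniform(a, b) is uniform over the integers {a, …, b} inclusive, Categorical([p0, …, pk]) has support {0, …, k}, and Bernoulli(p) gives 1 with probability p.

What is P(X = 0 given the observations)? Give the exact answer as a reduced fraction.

Enumerate traces; 4 have nonzero weight after conditioning:
  (Y=0, Z=0, X=1) weight 1/8
  (Y=0, Z=1, X=0) weight 1/8
  (Y=1, Z=0, X=1) weight 1/12
  (Y=1, Z=1, X=0) weight 1/6
Group by X:
  weight(X=0) = 7/24
  weight(X=1) = 5/24
Total weight = 7/24 + 5/24 = 1/2
P(X=0 | obs) = 7/24 / 1/2 = 7/12
P(X=1 | obs) = 5/24 / 1/2 = 5/12

P(X = 0 | obs) = 7/12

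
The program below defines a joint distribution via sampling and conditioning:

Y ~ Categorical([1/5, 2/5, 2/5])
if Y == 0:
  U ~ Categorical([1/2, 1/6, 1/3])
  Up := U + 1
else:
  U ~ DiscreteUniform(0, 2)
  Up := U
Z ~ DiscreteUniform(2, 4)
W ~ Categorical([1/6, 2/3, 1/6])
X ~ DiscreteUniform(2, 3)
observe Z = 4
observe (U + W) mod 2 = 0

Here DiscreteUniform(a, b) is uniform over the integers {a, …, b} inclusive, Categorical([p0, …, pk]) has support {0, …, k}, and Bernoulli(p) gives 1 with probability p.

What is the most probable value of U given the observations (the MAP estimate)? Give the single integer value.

Enumerate traces; 30 have nonzero weight after conditioning:
  (Y=0, U=0, Z=4, W=0, X=2) weight 1/360
  (Y=0, U=0, Z=4, W=0, X=3) weight 1/360
  (Y=0, U=0, Z=4, W=2, X=2) weight 1/360
  (Y=0, U=0, Z=4, W=2, X=3) weight 1/360
  (Y=0, U=1, Z=4, W=1, X=2) weight 1/270
  (Y=0, U=1, Z=4, W=1, X=3) weight 1/270
  (Y=0, U=2, Z=4, W=0, X=2) weight 1/540
  (Y=0, U=2, Z=4, W=0, X=3) weight 1/540
  … 22 more
Group by U:
  weight(U=0) = 11/270
  weight(U=1) = 1/15
  weight(U=2) = 1/27
Total weight = 11/270 + 1/15 + 1/27 = 13/90
P(U=0 | obs) = 11/270 / 13/90 = 11/39
P(U=1 | obs) = 1/15 / 13/90 = 6/13
P(U=2 | obs) = 1/27 / 13/90 = 10/39
argmax = 1

argmax_v P(U = v | obs) = 1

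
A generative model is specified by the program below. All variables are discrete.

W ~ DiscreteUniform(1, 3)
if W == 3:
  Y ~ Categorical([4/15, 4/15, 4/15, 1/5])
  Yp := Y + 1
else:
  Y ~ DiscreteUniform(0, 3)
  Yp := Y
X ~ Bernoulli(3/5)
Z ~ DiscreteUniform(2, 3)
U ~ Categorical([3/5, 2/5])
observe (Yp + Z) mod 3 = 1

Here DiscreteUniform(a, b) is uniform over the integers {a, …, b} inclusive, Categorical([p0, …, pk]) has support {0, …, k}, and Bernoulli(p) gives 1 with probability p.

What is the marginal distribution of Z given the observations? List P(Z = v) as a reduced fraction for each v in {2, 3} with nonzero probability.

P(Z=2) = 23/52, P(Z=3) = 29/52

Enumerate traces; 28 have nonzero weight after conditioning:
  (W=1, Y=1, X=0, Z=3, U=0) weight 1/100
  (W=1, Y=1, X=0, Z=3, U=1) weight 1/150
  (W=1, Y=1, X=1, Z=3, U=0) weight 3/200
  (W=1, Y=1, X=1, Z=3, U=1) weight 1/100
  (W=1, Y=2, X=0, Z=2, U=0) weight 1/100
  (W=1, Y=2, X=0, Z=2, U=1) weight 1/150
  (W=1, Y=2, X=1, Z=2, U=0) weight 3/200
  (W=1, Y=2, X=1, Z=2, U=1) weight 1/100
  … 20 more
Group by Z:
  weight(Z=2) = 23/180
  weight(Z=3) = 29/180
Total weight = 23/180 + 29/180 = 13/45
P(Z=2 | obs) = 23/180 / 13/45 = 23/52
P(Z=3 | obs) = 29/180 / 13/45 = 29/52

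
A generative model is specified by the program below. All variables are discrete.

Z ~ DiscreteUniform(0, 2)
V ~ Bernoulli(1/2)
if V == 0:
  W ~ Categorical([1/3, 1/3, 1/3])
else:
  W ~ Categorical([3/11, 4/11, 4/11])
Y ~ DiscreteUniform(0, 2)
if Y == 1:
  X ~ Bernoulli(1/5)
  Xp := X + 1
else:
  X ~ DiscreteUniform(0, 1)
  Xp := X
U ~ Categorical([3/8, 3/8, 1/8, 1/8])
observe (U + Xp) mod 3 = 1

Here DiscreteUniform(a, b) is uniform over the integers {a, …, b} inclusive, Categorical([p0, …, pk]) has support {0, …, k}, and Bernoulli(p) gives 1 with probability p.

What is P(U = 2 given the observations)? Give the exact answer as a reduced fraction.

P(U = 2 | obs) = 1/52

Enumerate traces; 162 have nonzero weight after conditioning:
  (Z=0, V=0, W=0, Y=0, X=0, U=1) weight 1/288
  (Z=0, V=0, W=0, Y=0, X=1, U=0) weight 1/288
  (Z=0, V=0, W=0, Y=0, X=1, U=3) weight 1/864
  (Z=0, V=0, W=0, Y=1, X=0, U=0) weight 1/180
  (Z=0, V=0, W=0, Y=1, X=0, U=3) weight 1/540
  (Z=0, V=0, W=0, Y=1, X=1, U=2) weight 1/2160
  (Z=0, V=0, W=0, Y=2, X=0, U=1) weight 1/288
  (Z=0, V=0, W=0, Y=2, X=1, U=0) weight 1/288
  … 154 more
Group by U:
  weight(U=0) = 9/40
  weight(U=1) = 1/8
  weight(U=2) = 1/120
  weight(U=3) = 3/40
Total weight = 9/40 + 1/8 + 1/120 + 3/40 = 13/30
P(U=0 | obs) = 9/40 / 13/30 = 27/52
P(U=1 | obs) = 1/8 / 13/30 = 15/52
P(U=2 | obs) = 1/120 / 13/30 = 1/52
P(U=3 | obs) = 3/40 / 13/30 = 9/52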